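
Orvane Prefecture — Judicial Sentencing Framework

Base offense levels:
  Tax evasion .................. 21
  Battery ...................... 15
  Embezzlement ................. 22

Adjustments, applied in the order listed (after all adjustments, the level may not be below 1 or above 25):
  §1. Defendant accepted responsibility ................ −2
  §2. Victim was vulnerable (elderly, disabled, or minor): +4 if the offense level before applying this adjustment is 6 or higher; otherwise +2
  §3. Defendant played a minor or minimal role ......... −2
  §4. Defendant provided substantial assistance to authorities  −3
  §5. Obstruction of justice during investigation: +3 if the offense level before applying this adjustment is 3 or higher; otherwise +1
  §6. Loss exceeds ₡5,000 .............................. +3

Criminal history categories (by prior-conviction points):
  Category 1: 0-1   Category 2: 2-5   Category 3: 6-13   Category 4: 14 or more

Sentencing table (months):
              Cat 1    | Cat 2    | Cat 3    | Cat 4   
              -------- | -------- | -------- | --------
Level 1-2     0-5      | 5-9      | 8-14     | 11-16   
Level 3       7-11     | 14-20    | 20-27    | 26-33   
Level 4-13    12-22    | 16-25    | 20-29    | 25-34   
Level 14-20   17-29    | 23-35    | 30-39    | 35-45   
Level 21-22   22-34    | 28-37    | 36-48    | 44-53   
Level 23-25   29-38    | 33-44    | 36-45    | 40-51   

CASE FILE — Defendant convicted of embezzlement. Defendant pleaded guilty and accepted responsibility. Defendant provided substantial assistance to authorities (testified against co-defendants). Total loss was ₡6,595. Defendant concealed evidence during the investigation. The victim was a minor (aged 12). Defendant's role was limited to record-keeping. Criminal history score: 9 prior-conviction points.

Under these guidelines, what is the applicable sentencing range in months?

36-45 months

Base offense level for embezzlement: 22.
§1 applies: 22 − 2 = 20.
§2 applies (level before this adjustment is 20 ≥ 6, so +4): 20 + 4 = 24.
§3 applies: 24 − 2 = 22.
§4 applies: 22 − 3 = 19.
§5 applies (level before this adjustment is 19 ≥ 3, so +3): 19 + 3 = 22.
§6 applies: 22 + 3 = 25.
Final offense level: 25.
Criminal history: 9 prior points → Category 3 (6-13).
Level 25 falls in the 23-25 band.
Grid: Level 23-25 × Category 3 = 36-45 months.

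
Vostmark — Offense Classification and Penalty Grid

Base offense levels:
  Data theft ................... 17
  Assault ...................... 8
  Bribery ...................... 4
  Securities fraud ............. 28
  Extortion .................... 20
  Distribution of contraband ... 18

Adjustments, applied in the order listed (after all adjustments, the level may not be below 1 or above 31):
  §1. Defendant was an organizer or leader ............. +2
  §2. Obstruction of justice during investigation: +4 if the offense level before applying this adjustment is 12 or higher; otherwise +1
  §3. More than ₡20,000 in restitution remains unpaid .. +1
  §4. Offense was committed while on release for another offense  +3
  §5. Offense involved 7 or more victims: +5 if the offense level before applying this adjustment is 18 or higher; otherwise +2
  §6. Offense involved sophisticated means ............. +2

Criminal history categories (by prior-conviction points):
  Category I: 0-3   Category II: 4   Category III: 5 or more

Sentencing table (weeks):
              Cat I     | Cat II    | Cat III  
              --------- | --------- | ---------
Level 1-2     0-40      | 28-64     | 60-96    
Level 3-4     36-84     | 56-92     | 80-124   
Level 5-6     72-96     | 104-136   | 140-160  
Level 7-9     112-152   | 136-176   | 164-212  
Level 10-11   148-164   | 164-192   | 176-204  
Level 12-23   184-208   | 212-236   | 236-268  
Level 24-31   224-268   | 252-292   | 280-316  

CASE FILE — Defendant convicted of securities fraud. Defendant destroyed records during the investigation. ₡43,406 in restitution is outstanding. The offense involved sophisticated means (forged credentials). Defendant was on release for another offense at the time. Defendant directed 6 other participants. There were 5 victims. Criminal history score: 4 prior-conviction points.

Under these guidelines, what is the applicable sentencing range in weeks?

Base offense level for securities fraud: 28.
§1 applies: 28 + 2 = 30.
§2 applies (level before this adjustment is 30 ≥ 12, so +4): 30 + 4 = 34.
§3 applies: 34 + 1 = 35.
§4 applies: 35 + 3 = 38.
§5 does not apply.
§6 applies: 38 + 2 = 40.
Level 40 exceeds the maximum of 31; capped at 31.
Final offense level: 31.
Criminal history: 4 prior points → Category II (4).
Level 31 falls in the 24-31 band.
Grid: Level 24-31 × Category II = 252-292 weeks.

252-292 weeks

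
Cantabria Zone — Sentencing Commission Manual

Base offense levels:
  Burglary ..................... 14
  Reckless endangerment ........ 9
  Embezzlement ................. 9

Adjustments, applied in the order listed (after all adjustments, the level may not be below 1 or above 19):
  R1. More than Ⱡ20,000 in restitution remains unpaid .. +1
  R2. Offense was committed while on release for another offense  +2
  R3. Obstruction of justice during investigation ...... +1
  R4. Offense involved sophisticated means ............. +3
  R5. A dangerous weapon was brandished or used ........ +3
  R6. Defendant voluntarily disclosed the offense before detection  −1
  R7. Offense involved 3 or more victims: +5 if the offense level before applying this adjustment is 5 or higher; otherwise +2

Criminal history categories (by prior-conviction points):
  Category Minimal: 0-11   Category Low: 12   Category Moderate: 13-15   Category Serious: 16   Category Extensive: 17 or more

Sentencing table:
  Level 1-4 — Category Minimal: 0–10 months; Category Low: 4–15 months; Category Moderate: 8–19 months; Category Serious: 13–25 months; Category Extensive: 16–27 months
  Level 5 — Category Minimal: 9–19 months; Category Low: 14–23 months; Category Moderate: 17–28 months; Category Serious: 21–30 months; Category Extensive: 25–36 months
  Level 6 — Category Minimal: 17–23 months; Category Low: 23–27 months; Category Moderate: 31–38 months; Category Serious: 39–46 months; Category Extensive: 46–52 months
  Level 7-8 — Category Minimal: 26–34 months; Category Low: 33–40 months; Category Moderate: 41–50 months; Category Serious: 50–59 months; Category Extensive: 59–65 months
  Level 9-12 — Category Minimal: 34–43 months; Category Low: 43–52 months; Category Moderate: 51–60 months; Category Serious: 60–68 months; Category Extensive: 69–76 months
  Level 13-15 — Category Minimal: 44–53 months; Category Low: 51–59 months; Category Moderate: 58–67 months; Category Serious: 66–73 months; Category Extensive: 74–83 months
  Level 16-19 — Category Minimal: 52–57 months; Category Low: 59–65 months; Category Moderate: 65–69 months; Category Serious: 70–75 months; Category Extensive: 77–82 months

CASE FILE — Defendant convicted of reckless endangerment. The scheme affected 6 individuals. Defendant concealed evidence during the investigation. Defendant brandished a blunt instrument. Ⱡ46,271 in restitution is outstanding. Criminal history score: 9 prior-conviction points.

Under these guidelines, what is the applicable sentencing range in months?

Base offense level for reckless endangerment: 9.
R1 applies: 9 + 1 = 10.
R3 applies: 10 + 1 = 11.
R4 does not apply.
R5 applies: 11 + 3 = 14.
R6 does not apply.
R7 applies (level before this adjustment is 14 ≥ 5, so +5): 14 + 5 = 19.
Final offense level: 19.
Criminal history: 9 prior points → Category Minimal (0-11).
Level 19 falls in the 16-19 band.
Grid: Level 16-19 × Category Minimal = 52-57 months.

52-57 months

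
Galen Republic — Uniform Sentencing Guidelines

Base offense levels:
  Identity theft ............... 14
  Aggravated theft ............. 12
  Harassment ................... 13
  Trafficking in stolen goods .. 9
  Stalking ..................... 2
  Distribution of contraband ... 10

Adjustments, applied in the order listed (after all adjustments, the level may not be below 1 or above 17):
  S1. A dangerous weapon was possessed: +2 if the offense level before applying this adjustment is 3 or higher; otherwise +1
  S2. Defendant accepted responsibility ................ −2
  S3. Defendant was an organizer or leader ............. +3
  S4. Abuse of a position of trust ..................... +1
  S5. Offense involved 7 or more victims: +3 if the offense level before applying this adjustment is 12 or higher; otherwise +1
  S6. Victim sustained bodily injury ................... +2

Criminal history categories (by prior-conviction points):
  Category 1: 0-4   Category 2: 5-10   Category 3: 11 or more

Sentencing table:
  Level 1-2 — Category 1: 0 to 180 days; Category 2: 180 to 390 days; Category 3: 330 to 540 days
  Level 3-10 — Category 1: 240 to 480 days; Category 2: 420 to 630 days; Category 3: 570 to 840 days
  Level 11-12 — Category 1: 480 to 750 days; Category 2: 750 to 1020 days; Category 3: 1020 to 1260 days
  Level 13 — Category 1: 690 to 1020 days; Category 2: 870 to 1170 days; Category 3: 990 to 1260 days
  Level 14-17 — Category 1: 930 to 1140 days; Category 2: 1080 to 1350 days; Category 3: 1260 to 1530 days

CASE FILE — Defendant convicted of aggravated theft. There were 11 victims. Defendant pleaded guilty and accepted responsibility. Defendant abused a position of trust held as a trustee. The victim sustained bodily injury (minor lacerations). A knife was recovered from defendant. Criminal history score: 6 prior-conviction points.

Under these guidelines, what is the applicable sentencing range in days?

1080-1350 days

Base offense level for aggravated theft: 12.
S1 applies (level before this adjustment is 12 ≥ 3, so +2): 12 + 2 = 14.
S2 applies: 14 − 2 = 12.
S4 applies: 12 + 1 = 13.
S5 applies (level before this adjustment is 13 ≥ 12, so +3): 13 + 3 = 16.
S6 applies: 16 + 2 = 18.
Level 18 exceeds the maximum of 17; capped at 17.
Final offense level: 17.
Criminal history: 6 prior points → Category 2 (5-10).
Level 17 falls in the 14-17 band.
Grid: Level 14-17 × Category 2 = 1080-1350 days.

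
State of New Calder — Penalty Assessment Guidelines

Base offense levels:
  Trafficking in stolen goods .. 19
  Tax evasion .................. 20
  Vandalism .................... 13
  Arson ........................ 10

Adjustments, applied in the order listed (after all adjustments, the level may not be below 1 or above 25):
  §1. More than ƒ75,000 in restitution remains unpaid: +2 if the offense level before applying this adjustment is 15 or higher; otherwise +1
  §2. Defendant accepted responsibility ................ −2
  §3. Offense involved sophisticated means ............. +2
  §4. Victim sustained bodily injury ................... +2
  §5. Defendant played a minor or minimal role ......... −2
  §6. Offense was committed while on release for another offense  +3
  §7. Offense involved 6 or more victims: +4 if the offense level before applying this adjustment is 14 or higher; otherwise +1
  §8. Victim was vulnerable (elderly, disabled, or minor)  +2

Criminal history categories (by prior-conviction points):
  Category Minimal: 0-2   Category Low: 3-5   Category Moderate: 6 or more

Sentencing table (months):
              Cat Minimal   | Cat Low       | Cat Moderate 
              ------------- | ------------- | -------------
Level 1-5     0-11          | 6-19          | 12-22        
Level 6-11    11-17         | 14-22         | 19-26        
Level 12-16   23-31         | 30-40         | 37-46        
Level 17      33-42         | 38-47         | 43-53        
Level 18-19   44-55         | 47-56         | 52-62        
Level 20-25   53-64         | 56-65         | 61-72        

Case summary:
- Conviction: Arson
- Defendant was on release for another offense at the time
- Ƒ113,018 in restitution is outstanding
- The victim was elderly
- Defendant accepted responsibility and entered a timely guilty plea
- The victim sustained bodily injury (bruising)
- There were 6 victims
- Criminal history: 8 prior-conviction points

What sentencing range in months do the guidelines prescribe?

61-72 months

Base offense level for arson: 10.
§1 applies (level before this adjustment is 10 < 15, so +1): 10 + 1 = 11.
§2 applies: 11 − 2 = 9.
§3 does not apply.
§4 applies: 9 + 2 = 11.
§5 does not apply.
§6 applies: 11 + 3 = 14.
§7 applies (level before this adjustment is 14 ≥ 14, so +4): 14 + 4 = 18.
§8 applies: 18 + 2 = 20.
Final offense level: 20.
Criminal history: 8 prior points → Category Moderate (6+).
Level 20 falls in the 20-25 band.
Grid: Level 20-25 × Category Moderate = 61-72 months.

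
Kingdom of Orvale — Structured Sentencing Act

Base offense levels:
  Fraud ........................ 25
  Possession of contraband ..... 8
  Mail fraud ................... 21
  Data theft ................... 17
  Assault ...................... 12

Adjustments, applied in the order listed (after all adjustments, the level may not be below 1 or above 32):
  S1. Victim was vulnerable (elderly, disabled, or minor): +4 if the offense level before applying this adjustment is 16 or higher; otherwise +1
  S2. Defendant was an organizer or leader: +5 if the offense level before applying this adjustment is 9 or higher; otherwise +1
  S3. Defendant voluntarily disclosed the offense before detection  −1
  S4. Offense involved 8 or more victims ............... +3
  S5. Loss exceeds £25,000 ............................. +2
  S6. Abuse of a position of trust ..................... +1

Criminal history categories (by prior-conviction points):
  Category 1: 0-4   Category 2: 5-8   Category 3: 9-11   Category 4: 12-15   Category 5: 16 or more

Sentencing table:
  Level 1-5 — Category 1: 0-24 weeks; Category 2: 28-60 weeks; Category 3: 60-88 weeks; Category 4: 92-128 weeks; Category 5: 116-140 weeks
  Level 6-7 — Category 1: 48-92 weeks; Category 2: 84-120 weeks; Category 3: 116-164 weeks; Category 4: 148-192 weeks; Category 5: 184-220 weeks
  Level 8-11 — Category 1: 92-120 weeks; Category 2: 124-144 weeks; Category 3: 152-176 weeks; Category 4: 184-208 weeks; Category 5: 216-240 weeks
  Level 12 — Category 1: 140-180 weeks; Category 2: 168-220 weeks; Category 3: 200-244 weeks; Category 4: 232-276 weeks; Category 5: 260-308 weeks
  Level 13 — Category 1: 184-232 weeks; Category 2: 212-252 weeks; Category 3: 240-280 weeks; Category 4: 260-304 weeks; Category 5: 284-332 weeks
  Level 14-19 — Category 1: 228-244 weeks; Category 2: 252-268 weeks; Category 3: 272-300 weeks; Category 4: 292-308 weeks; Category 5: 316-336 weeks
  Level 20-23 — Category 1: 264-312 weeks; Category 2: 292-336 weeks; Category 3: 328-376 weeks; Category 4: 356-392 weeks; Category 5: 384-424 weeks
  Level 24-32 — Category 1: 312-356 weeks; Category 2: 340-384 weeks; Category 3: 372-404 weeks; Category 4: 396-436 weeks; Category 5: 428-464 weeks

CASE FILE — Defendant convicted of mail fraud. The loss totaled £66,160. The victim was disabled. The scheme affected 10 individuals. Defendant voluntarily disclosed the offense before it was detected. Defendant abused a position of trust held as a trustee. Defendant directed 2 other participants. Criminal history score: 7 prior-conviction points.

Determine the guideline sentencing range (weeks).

340-384 weeks

Base offense level for mail fraud: 21.
S1 applies (level before this adjustment is 21 ≥ 16, so +4): 21 + 4 = 25.
S2 applies (level before this adjustment is 25 ≥ 9, so +5): 25 + 5 = 30.
S3 applies: 30 − 1 = 29.
S4 applies: 29 + 3 = 32.
S5 applies: 32 + 2 = 34.
S6 applies: 34 + 1 = 35.
Level 35 exceeds the maximum of 32; capped at 32.
Final offense level: 32.
Criminal history: 7 prior points → Category 2 (5-8).
Level 32 falls in the 24-32 band.
Grid: Level 24-32 × Category 2 = 340-384 weeks.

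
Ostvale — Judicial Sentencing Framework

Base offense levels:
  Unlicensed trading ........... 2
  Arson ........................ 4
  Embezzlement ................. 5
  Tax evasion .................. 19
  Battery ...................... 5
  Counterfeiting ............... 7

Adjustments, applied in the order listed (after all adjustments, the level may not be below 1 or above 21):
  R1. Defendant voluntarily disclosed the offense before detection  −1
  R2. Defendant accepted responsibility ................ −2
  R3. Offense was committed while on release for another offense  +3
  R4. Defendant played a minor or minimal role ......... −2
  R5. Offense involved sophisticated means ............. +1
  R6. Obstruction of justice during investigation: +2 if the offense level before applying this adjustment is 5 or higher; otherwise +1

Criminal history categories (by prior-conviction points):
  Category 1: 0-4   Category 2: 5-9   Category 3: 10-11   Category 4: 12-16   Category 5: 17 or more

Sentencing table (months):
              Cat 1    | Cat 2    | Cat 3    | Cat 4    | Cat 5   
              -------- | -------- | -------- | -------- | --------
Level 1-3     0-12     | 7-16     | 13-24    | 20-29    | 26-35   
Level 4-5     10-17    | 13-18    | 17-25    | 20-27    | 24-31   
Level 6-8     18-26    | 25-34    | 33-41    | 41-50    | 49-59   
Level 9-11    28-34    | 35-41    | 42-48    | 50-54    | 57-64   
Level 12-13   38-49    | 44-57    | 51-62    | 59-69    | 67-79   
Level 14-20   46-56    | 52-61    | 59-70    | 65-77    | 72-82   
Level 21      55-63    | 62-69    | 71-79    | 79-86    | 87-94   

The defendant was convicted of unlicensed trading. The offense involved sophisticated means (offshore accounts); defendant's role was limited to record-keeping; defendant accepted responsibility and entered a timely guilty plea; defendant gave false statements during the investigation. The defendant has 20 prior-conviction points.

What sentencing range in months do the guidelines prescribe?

Base offense level for unlicensed trading: 2.
R1 does not apply.
R2 applies: 2 − 2 = 0.
R4 applies: 0 − 2 = -2.
R5 applies: -2 + 1 = -1.
R6 applies (level before this adjustment is -1 < 5, so +1): -1 + 1 = 0.
Level 0 is below the minimum of 1; floored at 1.
Final offense level: 1.
Criminal history: 20 prior points → Category 5 (17+).
Level 1 falls in the 1-3 band.
Grid: Level 1-3 × Category 5 = 26-35 months.

26-35 months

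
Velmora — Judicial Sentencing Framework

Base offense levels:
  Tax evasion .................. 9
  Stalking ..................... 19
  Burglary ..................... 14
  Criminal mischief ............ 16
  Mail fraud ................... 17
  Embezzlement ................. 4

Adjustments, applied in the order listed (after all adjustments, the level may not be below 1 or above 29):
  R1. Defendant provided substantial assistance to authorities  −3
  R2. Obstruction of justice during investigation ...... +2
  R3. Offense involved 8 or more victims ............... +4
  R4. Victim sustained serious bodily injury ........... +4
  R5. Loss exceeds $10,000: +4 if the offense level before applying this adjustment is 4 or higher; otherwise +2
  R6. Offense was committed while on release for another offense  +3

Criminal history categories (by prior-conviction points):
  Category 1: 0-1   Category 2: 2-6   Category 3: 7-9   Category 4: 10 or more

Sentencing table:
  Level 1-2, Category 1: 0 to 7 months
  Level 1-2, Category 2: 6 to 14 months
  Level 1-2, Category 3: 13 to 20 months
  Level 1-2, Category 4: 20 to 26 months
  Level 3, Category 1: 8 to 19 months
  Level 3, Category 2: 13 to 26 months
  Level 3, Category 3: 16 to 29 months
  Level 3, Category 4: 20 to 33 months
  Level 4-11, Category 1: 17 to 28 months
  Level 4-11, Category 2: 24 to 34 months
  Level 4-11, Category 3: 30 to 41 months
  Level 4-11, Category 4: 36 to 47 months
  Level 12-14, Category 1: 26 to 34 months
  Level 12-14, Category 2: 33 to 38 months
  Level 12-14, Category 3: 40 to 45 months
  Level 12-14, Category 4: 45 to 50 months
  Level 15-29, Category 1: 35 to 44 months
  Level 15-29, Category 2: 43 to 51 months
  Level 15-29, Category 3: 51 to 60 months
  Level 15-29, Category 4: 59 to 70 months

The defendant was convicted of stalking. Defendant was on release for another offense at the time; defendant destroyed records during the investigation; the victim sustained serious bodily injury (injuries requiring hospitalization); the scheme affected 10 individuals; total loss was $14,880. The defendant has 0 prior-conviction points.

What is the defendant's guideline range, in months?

35-44 months

Base offense level for stalking: 19.
R2 applies: 19 + 2 = 21.
R3 applies: 21 + 4 = 25.
R4 applies: 25 + 4 = 29.
R5 applies (level before this adjustment is 29 ≥ 4, so +4): 29 + 4 = 33.
R6 applies: 33 + 3 = 36.
Level 36 exceeds the maximum of 29; capped at 29.
Final offense level: 29.
Criminal history: 0 prior points → Category 1 (0-1).
Level 29 falls in the 15-29 band.
Grid: Level 15-29 × Category 1 = 35-44 months.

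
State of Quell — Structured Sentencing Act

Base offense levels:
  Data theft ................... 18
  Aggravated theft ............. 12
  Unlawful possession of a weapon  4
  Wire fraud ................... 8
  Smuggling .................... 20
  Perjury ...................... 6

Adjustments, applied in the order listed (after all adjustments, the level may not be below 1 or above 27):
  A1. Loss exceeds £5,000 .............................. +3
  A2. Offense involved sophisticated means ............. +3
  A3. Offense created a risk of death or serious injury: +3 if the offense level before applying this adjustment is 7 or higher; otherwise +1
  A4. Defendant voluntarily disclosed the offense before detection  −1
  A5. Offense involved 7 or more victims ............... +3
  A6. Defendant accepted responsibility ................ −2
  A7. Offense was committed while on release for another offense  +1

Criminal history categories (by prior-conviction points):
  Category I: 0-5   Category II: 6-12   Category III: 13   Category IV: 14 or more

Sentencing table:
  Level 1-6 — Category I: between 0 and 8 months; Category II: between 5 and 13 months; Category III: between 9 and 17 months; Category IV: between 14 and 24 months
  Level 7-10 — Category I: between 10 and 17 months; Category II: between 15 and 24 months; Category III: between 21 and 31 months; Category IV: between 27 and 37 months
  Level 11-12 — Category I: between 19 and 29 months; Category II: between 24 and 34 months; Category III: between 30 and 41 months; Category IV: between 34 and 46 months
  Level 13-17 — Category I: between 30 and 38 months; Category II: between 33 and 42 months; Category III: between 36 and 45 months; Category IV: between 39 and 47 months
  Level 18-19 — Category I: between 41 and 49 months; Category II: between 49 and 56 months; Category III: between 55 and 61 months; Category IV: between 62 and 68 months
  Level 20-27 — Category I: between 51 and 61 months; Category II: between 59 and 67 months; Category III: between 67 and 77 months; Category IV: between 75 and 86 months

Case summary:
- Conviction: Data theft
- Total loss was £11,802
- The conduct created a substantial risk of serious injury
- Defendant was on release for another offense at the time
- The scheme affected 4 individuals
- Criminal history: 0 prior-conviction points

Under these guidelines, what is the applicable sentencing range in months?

51-61 months

Base offense level for data theft: 18.
A1 applies: 18 + 3 = 21.
A2 does not apply.
A3 applies (level before this adjustment is 21 ≥ 7, so +3): 21 + 3 = 24.
A4 does not apply.
A7 applies: 24 + 1 = 25.
Final offense level: 25.
Criminal history: 0 prior points → Category I (0-5).
Level 25 falls in the 20-27 band.
Grid: Level 20-27 × Category I = 51-61 months.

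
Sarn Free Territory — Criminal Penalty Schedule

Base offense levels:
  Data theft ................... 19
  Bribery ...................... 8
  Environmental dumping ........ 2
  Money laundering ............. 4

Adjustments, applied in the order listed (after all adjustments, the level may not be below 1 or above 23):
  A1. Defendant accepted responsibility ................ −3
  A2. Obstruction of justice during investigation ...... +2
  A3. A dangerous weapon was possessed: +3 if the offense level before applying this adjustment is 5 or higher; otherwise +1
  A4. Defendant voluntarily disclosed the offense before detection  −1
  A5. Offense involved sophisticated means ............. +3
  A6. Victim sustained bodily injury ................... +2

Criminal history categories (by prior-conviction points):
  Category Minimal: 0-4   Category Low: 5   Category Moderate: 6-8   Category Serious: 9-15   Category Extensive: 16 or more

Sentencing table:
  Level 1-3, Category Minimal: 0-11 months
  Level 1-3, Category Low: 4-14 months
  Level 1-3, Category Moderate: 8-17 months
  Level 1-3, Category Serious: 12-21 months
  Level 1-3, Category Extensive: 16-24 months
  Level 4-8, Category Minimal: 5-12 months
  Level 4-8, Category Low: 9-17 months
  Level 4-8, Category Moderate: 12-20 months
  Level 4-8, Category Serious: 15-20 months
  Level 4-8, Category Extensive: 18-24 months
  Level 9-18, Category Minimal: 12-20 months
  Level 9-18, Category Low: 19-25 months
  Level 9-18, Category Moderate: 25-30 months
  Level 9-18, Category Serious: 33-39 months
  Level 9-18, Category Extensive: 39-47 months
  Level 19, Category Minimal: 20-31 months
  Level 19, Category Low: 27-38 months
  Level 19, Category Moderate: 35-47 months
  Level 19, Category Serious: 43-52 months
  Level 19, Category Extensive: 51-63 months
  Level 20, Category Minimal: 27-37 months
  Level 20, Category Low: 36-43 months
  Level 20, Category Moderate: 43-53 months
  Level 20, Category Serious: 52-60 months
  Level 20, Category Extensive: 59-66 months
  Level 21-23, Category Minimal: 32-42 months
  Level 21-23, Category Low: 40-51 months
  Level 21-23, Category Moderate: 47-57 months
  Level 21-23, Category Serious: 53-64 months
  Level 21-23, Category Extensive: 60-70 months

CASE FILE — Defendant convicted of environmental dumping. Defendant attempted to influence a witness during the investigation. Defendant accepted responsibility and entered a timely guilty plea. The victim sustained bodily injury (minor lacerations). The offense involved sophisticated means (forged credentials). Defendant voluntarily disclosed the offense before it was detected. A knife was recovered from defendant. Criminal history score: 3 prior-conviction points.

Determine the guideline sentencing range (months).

5-12 months

Base offense level for environmental dumping: 2.
A1 applies: 2 − 3 = -1.
A2 applies: -1 + 2 = 1.
A3 applies (level before this adjustment is 1 < 5, so +1): 1 + 1 = 2.
A4 applies: 2 − 1 = 1.
A5 applies: 1 + 3 = 4.
A6 applies: 4 + 2 = 6.
Final offense level: 6.
Criminal history: 3 prior points → Category Minimal (0-4).
Level 6 falls in the 4-8 band.
Grid: Level 4-8 × Category Minimal = 5-12 months.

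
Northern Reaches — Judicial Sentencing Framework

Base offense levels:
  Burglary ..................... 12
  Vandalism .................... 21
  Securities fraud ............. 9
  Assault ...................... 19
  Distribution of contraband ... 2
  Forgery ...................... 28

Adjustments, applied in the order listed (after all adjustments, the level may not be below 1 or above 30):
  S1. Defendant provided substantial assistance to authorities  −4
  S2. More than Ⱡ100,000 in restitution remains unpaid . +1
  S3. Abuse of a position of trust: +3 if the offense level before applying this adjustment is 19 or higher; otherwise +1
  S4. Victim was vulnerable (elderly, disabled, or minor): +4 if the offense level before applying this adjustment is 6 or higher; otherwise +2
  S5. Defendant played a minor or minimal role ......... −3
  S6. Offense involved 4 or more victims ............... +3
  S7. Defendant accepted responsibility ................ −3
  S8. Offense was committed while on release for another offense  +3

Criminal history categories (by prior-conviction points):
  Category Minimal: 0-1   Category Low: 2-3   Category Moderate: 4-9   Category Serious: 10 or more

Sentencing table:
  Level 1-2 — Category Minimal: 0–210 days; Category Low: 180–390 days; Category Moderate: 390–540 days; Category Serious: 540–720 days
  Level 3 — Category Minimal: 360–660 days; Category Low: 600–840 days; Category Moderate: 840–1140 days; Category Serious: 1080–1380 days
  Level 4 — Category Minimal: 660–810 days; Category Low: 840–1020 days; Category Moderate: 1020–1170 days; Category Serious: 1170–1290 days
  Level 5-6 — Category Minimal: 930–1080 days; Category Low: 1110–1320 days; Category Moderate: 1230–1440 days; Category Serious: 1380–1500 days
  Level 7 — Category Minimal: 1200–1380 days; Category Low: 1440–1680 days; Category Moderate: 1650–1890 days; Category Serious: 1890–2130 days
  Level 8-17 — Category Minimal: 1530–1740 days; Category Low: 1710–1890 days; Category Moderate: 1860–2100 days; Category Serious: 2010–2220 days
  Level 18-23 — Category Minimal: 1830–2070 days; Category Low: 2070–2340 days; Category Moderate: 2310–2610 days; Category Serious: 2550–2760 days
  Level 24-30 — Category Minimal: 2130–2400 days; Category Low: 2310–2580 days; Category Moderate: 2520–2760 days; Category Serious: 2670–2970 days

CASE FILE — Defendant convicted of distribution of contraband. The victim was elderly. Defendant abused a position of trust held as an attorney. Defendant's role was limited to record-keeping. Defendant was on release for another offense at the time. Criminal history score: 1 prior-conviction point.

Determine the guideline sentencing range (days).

930-1080 days

Base offense level for distribution of contraband: 2.
S2 does not apply.
S3 applies (level before this adjustment is 2 < 19, so +1): 2 + 1 = 3.
S4 applies (level before this adjustment is 3 < 6, so +2): 3 + 2 = 5.
S5 applies: 5 − 3 = 2.
S8 applies: 2 + 3 = 5.
Final offense level: 5.
Criminal history: 1 prior point → Category Minimal (0-1).
Level 5 falls in the 5-6 band.
Grid: Level 5-6 × Category Minimal = 930-1080 days.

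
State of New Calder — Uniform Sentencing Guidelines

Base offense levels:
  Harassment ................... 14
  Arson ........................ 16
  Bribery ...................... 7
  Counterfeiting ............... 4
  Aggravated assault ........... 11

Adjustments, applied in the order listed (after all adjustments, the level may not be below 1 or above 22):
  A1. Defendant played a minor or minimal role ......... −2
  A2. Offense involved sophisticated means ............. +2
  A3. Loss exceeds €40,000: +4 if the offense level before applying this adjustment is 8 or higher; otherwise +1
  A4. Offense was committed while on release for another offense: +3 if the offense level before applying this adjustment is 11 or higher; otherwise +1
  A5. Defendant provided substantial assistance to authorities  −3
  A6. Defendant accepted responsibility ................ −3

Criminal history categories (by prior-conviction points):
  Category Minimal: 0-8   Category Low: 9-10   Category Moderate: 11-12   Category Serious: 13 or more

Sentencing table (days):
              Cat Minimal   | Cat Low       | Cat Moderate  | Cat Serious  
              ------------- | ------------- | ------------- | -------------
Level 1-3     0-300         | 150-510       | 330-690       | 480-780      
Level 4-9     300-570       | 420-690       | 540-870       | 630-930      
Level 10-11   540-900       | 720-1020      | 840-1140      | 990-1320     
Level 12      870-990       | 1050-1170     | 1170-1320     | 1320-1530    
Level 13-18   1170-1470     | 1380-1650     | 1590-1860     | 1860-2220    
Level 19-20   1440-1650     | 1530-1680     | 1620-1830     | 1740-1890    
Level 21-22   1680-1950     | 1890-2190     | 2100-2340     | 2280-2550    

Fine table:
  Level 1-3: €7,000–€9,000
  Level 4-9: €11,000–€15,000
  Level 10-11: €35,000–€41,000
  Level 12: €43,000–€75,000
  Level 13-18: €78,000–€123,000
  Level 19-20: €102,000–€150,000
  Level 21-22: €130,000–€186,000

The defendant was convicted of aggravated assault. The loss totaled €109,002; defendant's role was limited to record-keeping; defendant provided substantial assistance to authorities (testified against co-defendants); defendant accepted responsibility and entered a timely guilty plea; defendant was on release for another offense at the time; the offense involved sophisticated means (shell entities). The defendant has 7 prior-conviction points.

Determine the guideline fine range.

€43,000–€75,000

Base offense level for aggravated assault: 11.
A1 applies: 11 − 2 = 9.
A2 applies: 9 + 2 = 11.
A3 applies (level before this adjustment is 11 ≥ 8, so +4): 11 + 4 = 15.
A4 applies (level before this adjustment is 15 ≥ 11, so +3): 15 + 3 = 18.
A5 applies: 18 − 3 = 15.
A6 applies: 15 − 3 = 12.
Final offense level: 12.
Level 12 falls in the 12 band.
Fine table: Level 12 → €43,000–€75,000.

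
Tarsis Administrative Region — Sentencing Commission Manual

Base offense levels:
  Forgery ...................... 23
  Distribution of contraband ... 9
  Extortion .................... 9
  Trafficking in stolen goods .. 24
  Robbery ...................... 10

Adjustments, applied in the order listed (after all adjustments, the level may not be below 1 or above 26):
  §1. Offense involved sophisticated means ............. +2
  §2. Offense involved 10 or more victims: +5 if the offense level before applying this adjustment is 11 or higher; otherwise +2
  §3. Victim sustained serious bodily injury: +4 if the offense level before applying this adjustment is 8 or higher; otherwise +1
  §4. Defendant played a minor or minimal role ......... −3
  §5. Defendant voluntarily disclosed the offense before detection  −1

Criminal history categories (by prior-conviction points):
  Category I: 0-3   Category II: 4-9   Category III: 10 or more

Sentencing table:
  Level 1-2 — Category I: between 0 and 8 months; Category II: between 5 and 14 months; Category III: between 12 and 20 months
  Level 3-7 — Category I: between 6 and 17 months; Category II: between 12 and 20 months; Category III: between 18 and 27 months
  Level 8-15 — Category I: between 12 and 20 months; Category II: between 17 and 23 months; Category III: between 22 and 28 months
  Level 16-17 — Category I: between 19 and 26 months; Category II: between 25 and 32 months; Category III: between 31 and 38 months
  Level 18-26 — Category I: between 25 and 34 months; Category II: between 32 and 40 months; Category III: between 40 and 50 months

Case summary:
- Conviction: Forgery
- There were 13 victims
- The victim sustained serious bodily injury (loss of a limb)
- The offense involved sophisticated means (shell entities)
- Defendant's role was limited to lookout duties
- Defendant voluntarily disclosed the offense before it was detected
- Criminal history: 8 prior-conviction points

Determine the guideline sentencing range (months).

Base offense level for forgery: 23.
§1 applies: 23 + 2 = 25.
§2 applies (level before this adjustment is 25 ≥ 11, so +5): 25 + 5 = 30.
§3 applies (level before this adjustment is 30 ≥ 8, so +4): 30 + 4 = 34.
§4 applies: 34 − 3 = 31.
§5 applies: 31 − 1 = 30.
Level 30 exceeds the maximum of 26; capped at 26.
Final offense level: 26.
Criminal history: 8 prior points → Category II (4-9).
Level 26 falls in the 18-26 band.
Grid: Level 18-26 × Category II = 32-40 months.

32-40 months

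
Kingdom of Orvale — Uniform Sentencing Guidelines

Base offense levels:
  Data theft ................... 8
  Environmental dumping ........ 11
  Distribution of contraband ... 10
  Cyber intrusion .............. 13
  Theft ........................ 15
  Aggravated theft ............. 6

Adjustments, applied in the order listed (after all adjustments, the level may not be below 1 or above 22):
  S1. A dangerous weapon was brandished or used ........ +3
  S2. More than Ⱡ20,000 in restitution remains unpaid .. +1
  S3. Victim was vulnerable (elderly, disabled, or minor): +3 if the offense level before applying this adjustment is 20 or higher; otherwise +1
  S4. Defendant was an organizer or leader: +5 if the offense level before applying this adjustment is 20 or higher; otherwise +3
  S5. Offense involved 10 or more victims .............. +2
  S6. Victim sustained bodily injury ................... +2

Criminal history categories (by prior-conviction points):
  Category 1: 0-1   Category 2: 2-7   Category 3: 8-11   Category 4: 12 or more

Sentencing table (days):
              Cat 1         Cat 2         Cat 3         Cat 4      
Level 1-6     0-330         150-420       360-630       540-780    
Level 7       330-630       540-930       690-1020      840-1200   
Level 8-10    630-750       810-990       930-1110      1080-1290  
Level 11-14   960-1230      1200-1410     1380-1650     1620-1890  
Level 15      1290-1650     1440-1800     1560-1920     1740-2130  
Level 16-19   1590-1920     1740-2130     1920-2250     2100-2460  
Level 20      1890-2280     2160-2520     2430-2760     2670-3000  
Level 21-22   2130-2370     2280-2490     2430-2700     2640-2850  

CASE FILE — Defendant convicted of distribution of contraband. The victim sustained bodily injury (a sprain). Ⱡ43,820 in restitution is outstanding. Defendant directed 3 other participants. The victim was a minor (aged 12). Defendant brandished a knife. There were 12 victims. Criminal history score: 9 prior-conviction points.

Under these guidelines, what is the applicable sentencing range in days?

2430-2700 days

Base offense level for distribution of contraband: 10.
S1 applies: 10 + 3 = 13.
S2 applies: 13 + 1 = 14.
S3 applies (level before this adjustment is 14 < 20, so +1): 14 + 1 = 15.
S4 applies (level before this adjustment is 15 < 20, so +3): 15 + 3 = 18.
S5 applies: 18 + 2 = 20.
S6 applies: 20 + 2 = 22.
Final offense level: 22.
Criminal history: 9 prior points → Category 3 (8-11).
Level 22 falls in the 21-22 band.
Grid: Level 21-22 × Category 3 = 2430-2700 days.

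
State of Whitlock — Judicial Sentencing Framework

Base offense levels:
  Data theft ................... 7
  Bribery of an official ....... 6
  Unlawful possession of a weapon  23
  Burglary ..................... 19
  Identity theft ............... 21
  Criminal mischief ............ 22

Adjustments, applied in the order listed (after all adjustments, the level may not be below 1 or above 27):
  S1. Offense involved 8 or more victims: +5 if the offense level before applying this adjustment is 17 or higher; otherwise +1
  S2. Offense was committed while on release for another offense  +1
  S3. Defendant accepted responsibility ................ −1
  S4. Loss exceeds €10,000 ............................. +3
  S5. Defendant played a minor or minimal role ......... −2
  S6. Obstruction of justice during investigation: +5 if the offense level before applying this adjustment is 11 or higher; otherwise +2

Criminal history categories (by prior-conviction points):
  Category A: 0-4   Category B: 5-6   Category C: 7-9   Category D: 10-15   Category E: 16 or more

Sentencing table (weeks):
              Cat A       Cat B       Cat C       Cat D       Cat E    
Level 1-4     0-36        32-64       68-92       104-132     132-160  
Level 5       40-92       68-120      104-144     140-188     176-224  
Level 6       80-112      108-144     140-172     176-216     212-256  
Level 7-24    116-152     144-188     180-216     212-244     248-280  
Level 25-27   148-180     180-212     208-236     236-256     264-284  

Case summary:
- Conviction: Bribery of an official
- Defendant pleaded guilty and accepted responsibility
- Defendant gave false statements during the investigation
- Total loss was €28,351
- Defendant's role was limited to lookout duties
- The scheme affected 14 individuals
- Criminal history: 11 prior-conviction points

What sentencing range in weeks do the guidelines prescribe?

Base offense level for bribery of an official: 6.
S1 applies (level before this adjustment is 6 < 17, so +1): 6 + 1 = 7.
S2 does not apply.
S3 applies: 7 − 1 = 6.
S4 applies: 6 + 3 = 9.
S5 applies: 9 − 2 = 7.
S6 applies (level before this adjustment is 7 < 11, so +2): 7 + 2 = 9.
Final offense level: 9.
Criminal history: 11 prior points → Category D (10-15).
Level 9 falls in the 7-24 band.
Grid: Level 7-24 × Category D = 212-244 weeks.

212-244 weeks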